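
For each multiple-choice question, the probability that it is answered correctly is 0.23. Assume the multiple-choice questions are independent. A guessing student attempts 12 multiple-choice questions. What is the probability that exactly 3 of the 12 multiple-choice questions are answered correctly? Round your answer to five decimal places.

X ~ Binomial(n=12, p=0.23).
P(X=3) = C(12,3) · p^3 · (1−p)^9
= 220 · 0.012167 · 0.095152 = 0.2546963

0.25470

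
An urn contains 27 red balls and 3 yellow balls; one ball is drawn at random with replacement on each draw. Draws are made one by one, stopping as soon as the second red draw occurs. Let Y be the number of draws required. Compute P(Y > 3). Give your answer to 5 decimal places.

Needing more than 3 draws ⇔ fewer than 2 successes in the first 3. With X ~ Binomial(3, 0.90), P(Y > 3) = P(X ≤ 1).
  k=0: C(3,0)·0.90^0·0.10^3 = 0.0010000
  k=1: C(3,1)·0.90^1·0.10^2 = 0.0270000
P(X ≤ 1) = 0.0280000

0.02800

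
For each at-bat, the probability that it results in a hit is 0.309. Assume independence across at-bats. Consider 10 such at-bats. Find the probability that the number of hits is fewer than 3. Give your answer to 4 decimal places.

0.3591

X ~ Binomial(10, 0.309); P(X ≤ 2) = Σ C(10,k) p^k (1−p)^(10−k) over k:
  k=0: C(10,0)·0.309^0·0.691^10 = 0.024819
  k=1: C(10,1)·0.309^1·0.691^9 = 0.110984
  k=2: C(10,2)·0.309^2·0.691^8 = 0.223333
Total = 0.359136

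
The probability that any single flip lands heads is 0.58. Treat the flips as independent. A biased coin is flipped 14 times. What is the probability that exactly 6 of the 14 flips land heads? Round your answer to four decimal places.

0.1107

X ~ Binomial(n=14, p=0.58).
P(X=6) = C(14,6) · p^6 · (1−p)^8
= 3003 · 0.038069 · 0.00096827 = 0.110692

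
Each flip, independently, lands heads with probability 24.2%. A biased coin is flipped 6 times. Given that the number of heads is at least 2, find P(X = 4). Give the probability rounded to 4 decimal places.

X ~ Binomial(6, 0.242). Want P(X=4 | X≥2) = P(X=4) / P(X≥2).
P(X=4) = C(6,4)·0.242^4·0.758^2 = 0.029559
P(X≥2) = 1 − 0.189677 − 0.363340 = 0.446983
Ratio = 0.029559 / 0.446983 = 0.066130

0.0661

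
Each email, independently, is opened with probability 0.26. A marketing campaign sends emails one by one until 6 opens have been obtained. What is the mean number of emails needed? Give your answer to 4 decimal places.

Y = total emails until the sixth success; negative binomial with r=6, p=0.26.
E[Y] = r / p = 6 / 0.26 = 23.076923

23.0769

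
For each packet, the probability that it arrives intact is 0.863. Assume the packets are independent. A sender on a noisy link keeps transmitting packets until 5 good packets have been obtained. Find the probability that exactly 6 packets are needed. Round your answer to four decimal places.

0.3279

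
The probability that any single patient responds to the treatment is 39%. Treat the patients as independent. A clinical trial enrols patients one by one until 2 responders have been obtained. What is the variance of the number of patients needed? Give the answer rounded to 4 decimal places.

Y = total patients until the second success; negative binomial with r=2, p=0.39.
Var(Y) = r(1−p)/p² = 2·0.61 / 0.39² = 8.021039

8.0210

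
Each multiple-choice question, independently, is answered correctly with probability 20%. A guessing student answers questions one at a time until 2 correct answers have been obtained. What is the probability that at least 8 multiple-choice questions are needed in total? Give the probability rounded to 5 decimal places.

Needing more than 7 multiple-choice questions ⇔ fewer than 2 successes in the first 7. With X ~ Binomial(7, 0.20), P(Y > 7) = P(X ≤ 1).
  k=0: C(7,0)·0.20^0·0.80^7 = 0.2097152
  k=1: C(7,1)·0.20^1·0.80^6 = 0.3670016
P(X ≤ 1) = 0.5767168

0.57672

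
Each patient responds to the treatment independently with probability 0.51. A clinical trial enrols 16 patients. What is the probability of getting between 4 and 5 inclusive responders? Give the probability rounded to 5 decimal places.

0.08251

X ~ Binomial(16, 0.51); P(4 ≤ X ≤ 5) = Σ C(16,k) p^k (1−p)^(16−k) over k:
  k=4: C(16,4)·0.51^4·0.49^12 = 0.0235888
  k=5: C(16,5)·0.51^5·0.49^11 = 0.0589238
Total = 0.0825125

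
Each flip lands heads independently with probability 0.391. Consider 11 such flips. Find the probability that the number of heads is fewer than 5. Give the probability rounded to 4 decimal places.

X ~ Binomial(11, 0.391); P(X ≤ 4) = Σ C(11,k) p^k (1−p)^(11−k) over k:
  k=0: C(11,0)·0.391^0·0.609^11 = 0.004274
  k=1: C(11,1)·0.391^1·0.609^10 = 0.030182
  k=2: C(11,2)·0.391^2·0.609^9 = 0.096888
  k=3: C(11,3)·0.391^3·0.609^8 = 0.186618
  k=4: C(11,4)·0.391^4·0.609^7 = 0.239630
Total = 0.557592

0.5576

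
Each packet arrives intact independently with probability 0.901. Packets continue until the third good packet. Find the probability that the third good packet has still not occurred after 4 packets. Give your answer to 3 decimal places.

0.051

Needing more than 4 packets ⇔ fewer than 3 successes in the first 4. With X ~ Binomial(4, 0.901), P(Y > 4) = P(X ≤ 2).
  k=0: C(4,0)·0.901^0·0.099^4 = 0.00010
  k=1: C(4,1)·0.901^1·0.099^3 = 0.00350
  k=2: C(4,2)·0.901^2·0.099^2 = 0.04774
P(X ≤ 2) = 0.05133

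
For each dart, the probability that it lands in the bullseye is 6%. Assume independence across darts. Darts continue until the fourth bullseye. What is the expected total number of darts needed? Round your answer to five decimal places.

Y = total darts until the fourth success; negative binomial with r=4, p=0.06.
E[Y] = r / p = 4 / 0.06 = 66.6666667

66.66667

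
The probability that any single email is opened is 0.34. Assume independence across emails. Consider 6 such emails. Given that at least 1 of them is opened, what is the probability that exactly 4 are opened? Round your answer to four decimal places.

X ~ Binomial(6, 0.34). Want P(X=4 | X≥1) = P(X=4) / P(X≥1).
P(X=4) = C(6,4)·0.34^4·0.66^2 = 0.087316
P(X≥1) = 1 − 0.082654 = 0.917346
Ratio = 0.087316 / 0.917346 = 0.095183

0.0952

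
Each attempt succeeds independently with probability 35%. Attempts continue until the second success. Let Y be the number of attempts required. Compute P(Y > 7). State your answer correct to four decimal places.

0.2338

Needing more than 7 attempts ⇔ fewer than 2 successes in the first 7. With X ~ Binomial(7, 0.35), P(Y > 7) = P(X ≤ 1).
  k=0: C(7,0)·0.35^0·0.65^7 = 0.049022
  k=1: C(7,1)·0.35^1·0.65^6 = 0.184776
P(X ≤ 1) = 0.233799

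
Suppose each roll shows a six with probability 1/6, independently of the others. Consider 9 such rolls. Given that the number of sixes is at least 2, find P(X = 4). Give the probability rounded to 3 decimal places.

0.085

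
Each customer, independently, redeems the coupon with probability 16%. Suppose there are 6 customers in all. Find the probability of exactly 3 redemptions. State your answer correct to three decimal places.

X ~ Binomial(n=6, p=0.16).
P(X=3) = C(6,3) · p^3 · (1−p)^3
= 20 · 0.004096 · 0.5927 = 0.04855

0.049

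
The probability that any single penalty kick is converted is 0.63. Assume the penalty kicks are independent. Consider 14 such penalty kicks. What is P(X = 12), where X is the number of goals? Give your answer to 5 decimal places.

X ~ Binomial(n=14, p=0.63).
P(X=12) = C(14,12) · p^12 · (1−p)^2
= 91 · 0.0039092 · 0.1369 = 0.0487003

0.04870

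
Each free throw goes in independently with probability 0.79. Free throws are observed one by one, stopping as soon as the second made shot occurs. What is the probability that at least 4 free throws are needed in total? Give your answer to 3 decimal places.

Needing more than 3 free throws ⇔ fewer than 2 successes in the first 3. With X ~ Binomial(3, 0.79), P(Y > 3) = P(X ≤ 1).
  k=0: C(3,0)·0.79^0·0.21^3 = 0.00926
  k=1: C(3,1)·0.79^1·0.21^2 = 0.10452
P(X ≤ 1) = 0.11378

0.114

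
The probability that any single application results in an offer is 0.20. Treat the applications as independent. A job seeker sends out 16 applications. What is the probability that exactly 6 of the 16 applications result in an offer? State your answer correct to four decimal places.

X ~ Binomial(n=16, p=0.20).
P(X=6) = C(16,6) · p^6 · (1−p)^10
= 8008 · 6.4e-05 · 0.10737 = 0.055031

0.0550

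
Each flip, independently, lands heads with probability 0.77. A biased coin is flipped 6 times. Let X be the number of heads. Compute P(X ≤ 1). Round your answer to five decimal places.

X ~ Binomial(6, 0.77); P(X ≤ 1) = Σ C(6,k) p^k (1−p)^(6−k) over k:
  k=0: C(6,0)·0.77^0·0.23^6 = 0.0001480
  k=1: C(6,1)·0.77^1·0.23^5 = 0.0029736
Total = 0.0031216

0.00312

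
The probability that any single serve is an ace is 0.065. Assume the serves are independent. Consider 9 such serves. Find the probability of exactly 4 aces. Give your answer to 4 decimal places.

0.0016

X ~ Binomial(n=9, p=0.065).
P(X=4) = C(9,4) · p^4 · (1−p)^5
= 126 · 1.7851e-05 · 0.71459 = 0.001607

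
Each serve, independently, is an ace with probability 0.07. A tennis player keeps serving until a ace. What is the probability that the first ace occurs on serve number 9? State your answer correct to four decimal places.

0.0392

Geometric (trials to first success), p = 0.07.
P(Y = 9) = (1−p)^8 · p = 0.55958 · 0.07 = 0.039171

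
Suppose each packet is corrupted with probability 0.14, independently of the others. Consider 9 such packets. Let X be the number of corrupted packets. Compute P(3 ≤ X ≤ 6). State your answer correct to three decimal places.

0.120

X ~ Binomial(9, 0.14); P(3 ≤ X ≤ 6) = Σ C(9,k) p^k (1−p)^(9−k) over k:
  k=3: C(9,3)·0.14^3·0.86^6 = 0.09325
  k=4: C(9,4)·0.14^4·0.86^5 = 0.02277
  k=5: C(9,5)·0.14^5·0.86^4 = 0.00371
  k=6: C(9,6)·0.14^6·0.86^3 = 0.00040
Total = 0.12013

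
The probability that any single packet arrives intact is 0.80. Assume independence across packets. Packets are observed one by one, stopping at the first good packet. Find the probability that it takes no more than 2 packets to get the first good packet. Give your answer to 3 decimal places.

Y = number of packets to the first success; geometric, p = 0.80.
P(Y ≤ 2) = 1 − (1−p)^2 = 1 − 0.04000 = 0.96000

0.960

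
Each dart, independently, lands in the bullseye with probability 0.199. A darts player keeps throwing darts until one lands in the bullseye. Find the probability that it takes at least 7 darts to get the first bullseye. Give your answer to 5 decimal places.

Y = number of darts to the first success; geometric, p = 0.199.
P(Y > 6) = P(first 6 all fail) = (1−p)^6 = 0.2641162

0.26412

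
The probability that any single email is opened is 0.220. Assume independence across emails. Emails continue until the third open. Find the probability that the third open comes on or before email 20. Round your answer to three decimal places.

Finishing within 20 emails ⇔ at least 3 successes in the first 20. With X ~ Binomial(20, 0.22), P(Y ≤ 20) = 1 − P(X ≤ 2).
  k=0: C(20,0)·0.22^0·0.78^20 = 0.00695
  k=1: C(20,1)·0.22^1·0.78^19 = 0.03920
  k=2: C(20,2)·0.22^2·0.78^18 = 0.10503
1 − 0.15117 = 0.84883

0.849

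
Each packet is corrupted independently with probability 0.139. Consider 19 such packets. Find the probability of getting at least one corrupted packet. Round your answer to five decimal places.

0.94178

P(at least one) = 1 − P(none) = 1 − (1 − 0.139)^19
= 1 − 0.0582183 = 0.9417817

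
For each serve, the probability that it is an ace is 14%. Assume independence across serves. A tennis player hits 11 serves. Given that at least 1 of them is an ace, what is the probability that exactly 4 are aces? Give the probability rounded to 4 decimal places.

0.0545

X ~ Binomial(11, 0.14). Want P(X=4 | X≥1) = P(X=4) / P(X≥1).
P(X=4) = C(11,4)·0.14^4·0.86^7 = 0.044108
P(X≥1) = 1 − 0.190319 = 0.809681
Ratio = 0.044108 / 0.809681 = 0.054476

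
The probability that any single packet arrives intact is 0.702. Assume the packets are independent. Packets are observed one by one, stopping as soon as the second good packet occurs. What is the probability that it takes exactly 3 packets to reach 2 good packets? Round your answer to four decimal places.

0.2937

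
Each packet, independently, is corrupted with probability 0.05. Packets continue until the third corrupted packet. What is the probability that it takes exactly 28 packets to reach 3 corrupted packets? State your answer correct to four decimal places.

0.0122

Y = trial on which the third success occurs; negative binomial, r=3, p=0.05.
P(Y=28) = C(27,2) · p^3 · (1−p)^25
= 351 · 0.000125 · 0.27739 = 0.012170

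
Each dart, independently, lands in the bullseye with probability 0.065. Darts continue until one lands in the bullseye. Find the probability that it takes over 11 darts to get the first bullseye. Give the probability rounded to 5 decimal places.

0.47745

Y = number of darts to the first success; geometric, p = 0.065.
P(Y > 11) = P(first 11 all fail) = (1−p)^11 = 0.4774498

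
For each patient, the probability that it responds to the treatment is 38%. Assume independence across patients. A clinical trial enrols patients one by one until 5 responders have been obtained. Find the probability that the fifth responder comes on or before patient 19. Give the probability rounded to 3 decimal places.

Finishing within 19 patients ⇔ at least 5 successes in the first 19. With X ~ Binomial(19, 0.38), P(Y ≤ 19) = 1 − P(X ≤ 4).
  k=0: C(19,0)·0.38^0·0.62^19 = 0.00011
  k=1: C(19,1)·0.38^1·0.62^18 = 0.00132
  k=2: C(19,2)·0.38^2·0.62^17 = 0.00730
  k=3: C(19,3)·0.38^3·0.62^16 = 0.02535
  k=4: C(19,4)·0.38^4·0.62^15 = 0.06214
1 − 0.09623 = 0.90377

0.904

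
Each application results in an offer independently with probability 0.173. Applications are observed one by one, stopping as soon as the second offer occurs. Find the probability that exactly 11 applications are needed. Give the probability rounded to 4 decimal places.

Y = trial on which the second success occurs; negative binomial, r=2, p=0.173.
P(Y=11) = C(10,1) · p^2 · (1−p)^9
= 10 · 0.029929 · 0.18095 = 0.054155

0.0542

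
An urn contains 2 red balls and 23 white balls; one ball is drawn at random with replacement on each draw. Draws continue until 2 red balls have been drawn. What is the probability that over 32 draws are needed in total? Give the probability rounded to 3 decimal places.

Needing more than 32 draws ⇔ fewer than 2 successes in the first 32. With X ~ Binomial(32, 0.08), P(Y > 32) = P(X ≤ 1).
  k=0: C(32,0)·0.08^0·0.92^32 = 0.06938
  k=1: C(32,1)·0.08^1·0.92^31 = 0.19305
P(X ≤ 1) = 0.26242

0.262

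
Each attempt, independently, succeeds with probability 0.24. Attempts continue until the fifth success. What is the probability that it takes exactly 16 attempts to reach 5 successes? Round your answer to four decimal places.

0.0531

Y = trial on which the fifth success occurs; negative binomial, r=5, p=0.24.
P(Y=16) = C(15,4) · p^5 · (1−p)^11
= 1365 · 0.00079626 · 0.04886 = 0.053105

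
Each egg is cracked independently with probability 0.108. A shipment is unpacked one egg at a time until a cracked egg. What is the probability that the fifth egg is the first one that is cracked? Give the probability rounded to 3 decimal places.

0.068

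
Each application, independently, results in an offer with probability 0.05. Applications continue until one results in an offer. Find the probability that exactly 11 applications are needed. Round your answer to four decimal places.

Geometric (trials to first success), p = 0.05.
P(Y = 11) = (1−p)^10 · p = 0.59874 · 0.05 = 0.029937

0.0299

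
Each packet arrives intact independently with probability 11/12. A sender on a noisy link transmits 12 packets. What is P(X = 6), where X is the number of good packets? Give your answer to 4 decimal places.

0.0002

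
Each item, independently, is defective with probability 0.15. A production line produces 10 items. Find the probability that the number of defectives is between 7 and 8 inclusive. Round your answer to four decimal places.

0.0001

X ~ Binomial(10, 0.15); P(7 ≤ X ≤ 8) = Σ C(10,k) p^k (1−p)^(10−k) over k:
  k=7: C(10,7)·0.15^7·0.85^3 = 0.000126
  k=8: C(10,8)·0.15^8·0.85^2 = 0.000008
Total = 0.000134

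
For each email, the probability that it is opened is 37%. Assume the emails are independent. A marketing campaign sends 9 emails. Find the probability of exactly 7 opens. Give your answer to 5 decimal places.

0.01356

X ~ Binomial(n=9, p=0.37).
P(X=7) = C(9,7) · p^7 · (1−p)^2
= 36 · 0.00094932 · 0.3969 = 0.0135642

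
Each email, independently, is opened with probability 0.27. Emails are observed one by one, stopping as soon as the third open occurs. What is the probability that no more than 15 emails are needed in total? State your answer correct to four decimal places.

Finishing within 15 emails ⇔ at least 3 successes in the first 15. With X ~ Binomial(15, 0.27), P(Y ≤ 15) = 1 − P(X ≤ 2).
  k=0: C(15,0)·0.27^0·0.73^15 = 0.008909
  k=1: C(15,1)·0.27^1·0.73^14 = 0.049428
  k=2: C(15,2)·0.27^2·0.73^13 = 0.127972
1 − 0.186309 = 0.813691

0.8137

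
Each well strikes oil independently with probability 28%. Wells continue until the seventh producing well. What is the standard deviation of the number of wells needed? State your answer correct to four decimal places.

Y = total wells until the seventh success; negative binomial with r=7, p=0.28.
SD(Y) = √[r(1−p)/p²] = √(64.285714) = 8.017837

8.0178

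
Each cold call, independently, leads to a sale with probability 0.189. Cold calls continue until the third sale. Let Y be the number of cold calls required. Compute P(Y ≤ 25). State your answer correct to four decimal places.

Finishing within 25 cold calls ⇔ at least 3 successes in the first 25. With X ~ Binomial(25, 0.189), P(Y ≤ 25) = 1 − P(X ≤ 2).
  k=0: C(25,0)·0.189^0·0.811^25 = 0.005315
  k=1: C(25,1)·0.189^1·0.811^24 = 0.030967
  k=2: C(25,2)·0.189^2·0.811^23 = 0.086601
1 − 0.122884 = 0.877116

0.8771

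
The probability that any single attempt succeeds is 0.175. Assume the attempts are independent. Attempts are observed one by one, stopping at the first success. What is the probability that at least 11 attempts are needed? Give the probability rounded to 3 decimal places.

Y = number of attempts to the first success; geometric, p = 0.175.
P(Y > 10) = P(first 10 all fail) = (1−p)^10 = 0.14606

0.146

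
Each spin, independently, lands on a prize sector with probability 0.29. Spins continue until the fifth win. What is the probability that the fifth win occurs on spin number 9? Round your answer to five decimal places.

Y = trial on which the fifth success occurs; negative binomial, r=5, p=0.29.
P(Y=9) = C(8,4) · p^5 · (1−p)^4
= 70 · 0.0020511 · 0.25412 = 0.0364856

0.03649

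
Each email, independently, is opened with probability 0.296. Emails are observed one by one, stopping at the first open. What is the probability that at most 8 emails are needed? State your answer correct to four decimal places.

Y = number of emails to the first success; geometric, p = 0.296.
P(Y ≤ 8) = 1 − (1−p)^8 = 1 − 0.060337 = 0.939663

0.9397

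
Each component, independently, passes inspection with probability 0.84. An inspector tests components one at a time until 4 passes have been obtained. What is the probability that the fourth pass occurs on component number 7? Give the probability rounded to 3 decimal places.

0.041

Y = trial on which the fourth success occurs; negative binomial, r=4, p=0.84.
P(Y=7) = C(6,3) · p^4 · (1−p)^3
= 20 · 0.49787 · 0.004096 = 0.04079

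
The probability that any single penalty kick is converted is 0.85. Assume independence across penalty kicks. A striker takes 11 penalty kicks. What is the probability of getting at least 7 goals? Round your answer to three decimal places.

0.984

X ~ Binomial(11, 0.85); P(X ≥ 7) = Σ C(11,k) p^k (1−p)^(11−k) over k:
  k=7: C(11,7)·0.85^7·0.15^4 = 0.05356
  k=8: C(11,8)·0.85^8·0.15^3 = 0.15174
  k=9: C(11,9)·0.85^9·0.15^2 = 0.28663
  k=10: C(11,10)·0.85^10·0.15^1 = 0.32484
  k=11: C(11,11)·0.85^11·0.15^0 = 0.16734
Total = 0.98411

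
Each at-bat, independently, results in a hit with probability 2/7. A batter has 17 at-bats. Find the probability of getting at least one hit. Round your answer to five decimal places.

P(at least one) = 1 − P(none) = 1 − (1 − 0.285714)^17
= 1 − 0.0032796 = 0.9967204

0.99672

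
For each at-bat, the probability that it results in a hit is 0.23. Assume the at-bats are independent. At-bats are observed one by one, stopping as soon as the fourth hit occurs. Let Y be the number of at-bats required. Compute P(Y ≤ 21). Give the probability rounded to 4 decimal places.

0.7460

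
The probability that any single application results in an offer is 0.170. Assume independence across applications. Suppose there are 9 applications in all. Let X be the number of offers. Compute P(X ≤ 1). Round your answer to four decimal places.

X ~ Binomial(9, 0.17); P(X ≤ 1) = Σ C(9,k) p^k (1−p)^(9−k) over k:
  k=0: C(9,0)·0.17^0·0.83^9 = 0.186940
  k=1: C(9,1)·0.17^1·0.83^8 = 0.344601
Total = 0.531541

0.5315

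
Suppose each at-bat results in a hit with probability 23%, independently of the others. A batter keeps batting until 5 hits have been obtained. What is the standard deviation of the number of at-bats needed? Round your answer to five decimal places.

8.53105

Y = total at-bats until the fifth success; negative binomial with r=5, p=0.23.
SD(Y) = √[r(1−p)/p²] = √(72.7788280) = 8.5310508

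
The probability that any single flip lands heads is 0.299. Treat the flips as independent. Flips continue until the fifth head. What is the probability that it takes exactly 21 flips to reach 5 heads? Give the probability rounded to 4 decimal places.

0.0394

Y = trial on which the fifth success occurs; negative binomial, r=5, p=0.299.
P(Y=21) = C(20,4) · p^5 · (1−p)^16
= 4845 · 0.0023898 · 0.0034001 = 0.039368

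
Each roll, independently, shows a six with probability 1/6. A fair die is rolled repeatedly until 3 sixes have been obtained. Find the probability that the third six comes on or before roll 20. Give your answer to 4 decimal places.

Finishing within 20 rolls ⇔ at least 3 successes in the first 20. With X ~ Binomial(20, 0.166667), P(Y ≤ 20) = 1 − P(X ≤ 2).
  k=0: C(20,0)·0.166667^0·0.833333^20 = 0.026084
  k=1: C(20,1)·0.166667^1·0.833333^19 = 0.104336
  k=2: C(20,2)·0.166667^2·0.833333^18 = 0.198239
1 − 0.328659 = 0.671341

0.6713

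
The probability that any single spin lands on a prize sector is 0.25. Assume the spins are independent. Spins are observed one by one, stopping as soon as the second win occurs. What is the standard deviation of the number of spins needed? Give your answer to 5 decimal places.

4.89898

Y = total spins until the second success; negative binomial with r=2, p=0.25.
SD(Y) = √[r(1−p)/p²] = √(24.0000000) = 4.8989795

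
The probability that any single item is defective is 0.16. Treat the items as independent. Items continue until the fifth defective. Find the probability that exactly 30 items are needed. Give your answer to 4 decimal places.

Y = trial on which the fifth success occurs; negative binomial, r=5, p=0.16.
P(Y=30) = C(29,4) · p^5 · (1−p)^25
= 23751 · 0.00010486 · 0.012793 = 0.031861

0.0319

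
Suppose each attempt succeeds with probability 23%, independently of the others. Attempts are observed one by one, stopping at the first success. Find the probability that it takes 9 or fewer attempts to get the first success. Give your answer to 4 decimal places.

0.9048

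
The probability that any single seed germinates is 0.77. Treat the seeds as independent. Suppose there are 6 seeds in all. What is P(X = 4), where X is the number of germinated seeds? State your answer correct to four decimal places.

X ~ Binomial(n=6, p=0.77).
P(X=4) = C(6,4) · p^4 · (1−p)^2
= 15 · 0.35153 · 0.0529 = 0.278939

0.2789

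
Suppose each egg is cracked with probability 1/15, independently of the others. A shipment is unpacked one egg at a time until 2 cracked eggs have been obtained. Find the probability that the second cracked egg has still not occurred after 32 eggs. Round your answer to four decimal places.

0.3612

Needing more than 32 eggs ⇔ fewer than 2 successes in the first 32. With X ~ Binomial(32, 0.066667), P(Y > 32) = P(X ≤ 1).
  k=0: C(32,0)·0.066667^0·0.933333^32 = 0.109945
  k=1: C(32,1)·0.066667^1·0.933333^31 = 0.251304
P(X ≤ 1) = 0.361249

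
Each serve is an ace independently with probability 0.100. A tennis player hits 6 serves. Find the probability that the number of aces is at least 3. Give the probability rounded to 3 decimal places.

0.016

X ~ Binomial(6, 0.10); P(X ≥ 3) = Σ C(6,k) p^k (1−p)^(6−k) over k:
  k=3: C(6,3)·0.10^3·0.90^3 = 0.01458
  k=4: C(6,4)·0.10^4·0.90^2 = 0.00121
  k=5: C(6,5)·0.10^5·0.90^1 = 0.00005
  k=6: C(6,6)·0.10^6·0.90^0 = 0.00000
Total = 0.01585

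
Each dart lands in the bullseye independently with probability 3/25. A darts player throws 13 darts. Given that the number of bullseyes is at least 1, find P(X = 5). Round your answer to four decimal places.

0.0142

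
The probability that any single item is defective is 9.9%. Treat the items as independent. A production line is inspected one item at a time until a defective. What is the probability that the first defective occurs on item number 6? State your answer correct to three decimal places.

Geometric (trials to first success), p = 0.099.
P(Y = 6) = (1−p)^5 · p = 0.59378 · 0.099 = 0.05878

0.059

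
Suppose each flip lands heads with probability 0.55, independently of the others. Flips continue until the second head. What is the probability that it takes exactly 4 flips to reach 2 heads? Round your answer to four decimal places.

0.1838

Y = trial on which the second success occurs; negative binomial, r=2, p=0.55.
P(Y=4) = C(3,1) · p^2 · (1−p)^2
= 3 · 0.3025 · 0.2025 = 0.183769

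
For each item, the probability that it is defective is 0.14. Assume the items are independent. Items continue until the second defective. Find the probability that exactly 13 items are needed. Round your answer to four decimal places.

Y = trial on which the second success occurs; negative binomial, r=2, p=0.14.
P(Y=13) = C(12,1) · p^2 · (1−p)^11
= 12 · 0.0196 · 0.19032 = 0.044763

0.0448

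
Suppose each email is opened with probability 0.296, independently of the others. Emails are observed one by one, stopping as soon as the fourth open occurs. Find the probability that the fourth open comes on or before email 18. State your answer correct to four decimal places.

0.8263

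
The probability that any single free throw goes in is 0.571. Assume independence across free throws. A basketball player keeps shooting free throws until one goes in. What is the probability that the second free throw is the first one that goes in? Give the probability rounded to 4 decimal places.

0.2450

Geometric (trials to first success), p = 0.571.
P(Y = 2) = (1−p)^1 · p = 0.429 · 0.571 = 0.244959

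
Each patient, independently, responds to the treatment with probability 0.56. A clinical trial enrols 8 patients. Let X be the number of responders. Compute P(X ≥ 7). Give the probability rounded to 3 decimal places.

0.070

X ~ Binomial(8, 0.56); P(X ≥ 7) = Σ C(8,k) p^k (1−p)^(8−k) over k:
  k=7: C(8,7)·0.56^7·0.44^1 = 0.06079
  k=8: C(8,8)·0.56^8·0.44^0 = 0.00967
Total = 0.07047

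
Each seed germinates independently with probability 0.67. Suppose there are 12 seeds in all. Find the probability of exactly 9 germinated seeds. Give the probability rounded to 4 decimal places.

0.2151

X ~ Binomial(n=12, p=0.67).
P(X=9) = C(12,9) · p^9 · (1−p)^3
= 220 · 0.027207 · 0.035937 = 0.215099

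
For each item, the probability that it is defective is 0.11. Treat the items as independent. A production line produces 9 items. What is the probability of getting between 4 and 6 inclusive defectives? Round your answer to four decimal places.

0.0117

X ~ Binomial(9, 0.11); P(4 ≤ X ≤ 6) = Σ C(9,k) p^k (1−p)^(9−k) over k:
  k=4: C(9,4)·0.11^4·0.89^5 = 0.010301
  k=5: C(9,5)·0.11^5·0.89^4 = 0.001273
  k=6: C(9,6)·0.11^6·0.89^3 = 0.000105
Total = 0.011679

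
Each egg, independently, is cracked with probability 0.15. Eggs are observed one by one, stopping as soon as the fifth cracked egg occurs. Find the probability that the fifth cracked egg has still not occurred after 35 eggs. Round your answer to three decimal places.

Needing more than 35 eggs ⇔ fewer than 5 successes in the first 35. With X ~ Binomial(35, 0.15), P(Y > 35) = P(X ≤ 4).
  k=0: C(35,0)·0.15^0·0.85^35 = 0.00339
  k=1: C(35,1)·0.15^1·0.85^34 = 0.02091
  k=2: C(35,2)·0.15^2·0.85^33 = 0.06274
  k=3: C(35,3)·0.15^3·0.85^32 = 0.12178
  k=4: C(35,4)·0.15^4·0.85^31 = 0.17193
P(X ≤ 4) = 0.38075

0.381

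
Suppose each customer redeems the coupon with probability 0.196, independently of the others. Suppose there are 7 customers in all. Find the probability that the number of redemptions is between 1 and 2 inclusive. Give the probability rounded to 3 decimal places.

X ~ Binomial(7, 0.196); P(1 ≤ X ≤ 2) = Σ C(7,k) p^k (1−p)^(7−k) over k:
  k=1: C(7,1)·0.196^1·0.804^6 = 0.37059
  k=2: C(7,2)·0.196^2·0.804^5 = 0.27103
Total = 0.64161

0.642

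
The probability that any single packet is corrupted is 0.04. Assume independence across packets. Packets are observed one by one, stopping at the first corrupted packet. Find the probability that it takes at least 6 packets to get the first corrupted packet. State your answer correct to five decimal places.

Y = number of packets to the first success; geometric, p = 0.04.
P(Y > 5) = P(first 5 all fail) = (1−p)^5 = 0.8153727

0.81537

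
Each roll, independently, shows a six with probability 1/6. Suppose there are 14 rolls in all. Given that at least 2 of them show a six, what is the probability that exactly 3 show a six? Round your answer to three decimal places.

X ~ Binomial(14, 0.166667). Want P(X=3 | X≥2) = P(X=3) / P(X≥2).
P(X=3) = C(14,3)·0.166667^3·0.833333^11 = 0.22681
P(X≥2) = 1 − 0.07789 − 0.21808 = 0.70403
Ratio = 0.22681 / 0.70403 = 0.32215

0.322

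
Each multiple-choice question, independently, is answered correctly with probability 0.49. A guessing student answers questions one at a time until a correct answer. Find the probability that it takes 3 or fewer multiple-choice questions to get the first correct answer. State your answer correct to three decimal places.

0.867

Y = number of multiple-choice questions to the first success; geometric, p = 0.49.
P(Y ≤ 3) = 1 − (1−p)^3 = 1 − 0.13265 = 0.86735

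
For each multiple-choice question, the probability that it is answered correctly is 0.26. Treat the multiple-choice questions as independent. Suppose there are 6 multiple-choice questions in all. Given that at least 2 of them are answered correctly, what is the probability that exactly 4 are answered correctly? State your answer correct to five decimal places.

0.07666

X ~ Binomial(6, 0.26). Want P(X=4 | X≥2) = P(X=4) / P(X≥2).
P(X=4) = C(6,4)·0.26^4·0.74^2 = 0.0375360
P(X≥2) = 1 − 0.1642065 − 0.3461650 = 0.4896285
Ratio = 0.0375360 / 0.4896285 = 0.0766622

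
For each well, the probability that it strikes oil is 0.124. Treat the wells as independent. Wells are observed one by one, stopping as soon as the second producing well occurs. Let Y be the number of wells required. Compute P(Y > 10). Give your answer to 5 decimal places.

0.64277

Needing more than 10 wells ⇔ fewer than 2 successes in the first 10. With X ~ Binomial(10, 0.124), P(Y > 10) = P(X ≤ 1).
  k=0: C(10,0)·0.124^0·0.876^10 = 0.2660977
  k=1: C(10,1)·0.124^1·0.876^9 = 0.3766679
P(X ≤ 1) = 0.6427656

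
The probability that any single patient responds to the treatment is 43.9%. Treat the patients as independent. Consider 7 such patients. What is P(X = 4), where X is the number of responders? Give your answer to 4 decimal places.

0.2295

X ~ Binomial(n=7, p=0.439).
P(X=4) = C(7,4) · p^4 · (1−p)^3
= 35 · 0.037141 · 0.17656 = 0.229517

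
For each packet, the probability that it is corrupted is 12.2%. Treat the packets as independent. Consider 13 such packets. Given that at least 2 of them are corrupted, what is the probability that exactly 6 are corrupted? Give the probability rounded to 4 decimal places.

X ~ Binomial(13, 0.122). Want P(X=6 | X≥2) = P(X=6) / P(X≥2).
P(X=6) = C(13,6)·0.122^6·0.878^7 = 0.002276
P(X≥2) = 1 − 0.184259 − 0.332841 = 0.482900
Ratio = 0.002276 / 0.482900 = 0.004713

0.0047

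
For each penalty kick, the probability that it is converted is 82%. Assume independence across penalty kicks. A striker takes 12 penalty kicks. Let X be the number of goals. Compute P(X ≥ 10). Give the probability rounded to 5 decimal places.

0.62979

X ~ Binomial(12, 0.82); P(X ≥ 10) = Σ C(12,k) p^k (1−p)^(12−k) over k:
  k=10: C(12,10)·0.82^10·0.18^2 = 0.2939189
  k=11: C(12,11)·0.82^11·0.18^1 = 0.2434480
  k=12: C(12,12)·0.82^12·0.18^0 = 0.0924201
Total = 0.6297869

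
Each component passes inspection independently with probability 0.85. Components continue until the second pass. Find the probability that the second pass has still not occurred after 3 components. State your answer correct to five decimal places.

0.06075

Needing more than 3 components ⇔ fewer than 2 successes in the first 3. With X ~ Binomial(3, 0.85), P(Y > 3) = P(X ≤ 1).
  k=0: C(3,0)·0.85^0·0.15^3 = 0.0033750
  k=1: C(3,1)·0.85^1·0.15^2 = 0.0573750
P(X ≤ 1) = 0.0607500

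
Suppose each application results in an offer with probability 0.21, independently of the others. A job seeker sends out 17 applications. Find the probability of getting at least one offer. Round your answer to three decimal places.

P(at least one) = 1 − P(none) = 1 − (1 − 0.21)^17
= 1 − 0.01818 = 0.98182

0.982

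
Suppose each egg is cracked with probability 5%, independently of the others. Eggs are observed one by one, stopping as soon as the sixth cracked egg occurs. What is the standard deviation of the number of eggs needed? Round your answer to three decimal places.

Y = total eggs until the sixth success; negative binomial with r=6, p=0.05.
SD(Y) = √[r(1−p)/p²] = √(2280.00000) = 47.74935

47.749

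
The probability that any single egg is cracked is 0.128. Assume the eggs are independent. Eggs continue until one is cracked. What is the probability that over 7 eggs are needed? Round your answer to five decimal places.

Y = number of eggs to the first success; geometric, p = 0.128.
P(Y > 7) = P(first 7 all fail) = (1−p)^7 = 0.3833676

0.38337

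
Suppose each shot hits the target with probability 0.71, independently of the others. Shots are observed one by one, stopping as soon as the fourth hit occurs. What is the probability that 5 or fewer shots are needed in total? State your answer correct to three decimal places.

0.549

Finishing within 5 shots ⇔ at least 4 successes in the first 5. With X ~ Binomial(5, 0.71), P(Y ≤ 5) = 1 − P(X ≤ 3).
  k=0: C(5,0)·0.71^0·0.29^5 = 0.00205
  k=1: C(5,1)·0.71^1·0.29^4 = 0.02511
  k=2: C(5,2)·0.71^2·0.29^3 = 0.12294
  k=3: C(5,3)·0.71^3·0.29^2 = 0.30100
1 − 0.45111 = 0.54889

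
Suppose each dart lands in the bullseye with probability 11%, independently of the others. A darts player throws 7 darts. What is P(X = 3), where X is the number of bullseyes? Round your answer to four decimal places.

0.0292

X ~ Binomial(n=7, p=0.11).
P(X=3) = C(7,3) · p^3 · (1−p)^4
= 35 · 0.001331 · 0.62742 = 0.029228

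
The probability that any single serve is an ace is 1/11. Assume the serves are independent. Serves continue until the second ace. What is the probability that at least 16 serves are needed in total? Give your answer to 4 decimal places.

0.5985

Needing more than 15 serves ⇔ fewer than 2 successes in the first 15. With X ~ Binomial(15, 0.090909), P(Y > 15) = P(X ≤ 1).
  k=0: C(15,0)·0.090909^0·0.909091^15 = 0.239392
  k=1: C(15,1)·0.090909^1·0.909091^14 = 0.359088
P(X ≤ 1) = 0.598480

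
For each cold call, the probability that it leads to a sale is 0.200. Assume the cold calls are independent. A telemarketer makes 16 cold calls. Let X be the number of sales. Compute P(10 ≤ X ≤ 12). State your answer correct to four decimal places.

0.0002

X ~ Binomial(16, 0.20); P(10 ≤ X ≤ 12) = Σ C(16,k) p^k (1−p)^(16−k) over k:
  k=10: C(16,10)·0.20^10·0.80^6 = 0.000215
  k=11: C(16,11)·0.20^11·0.80^5 = 0.000029
  k=12: C(16,12)·0.20^12·0.80^4 = 0.000003
Total = 0.000247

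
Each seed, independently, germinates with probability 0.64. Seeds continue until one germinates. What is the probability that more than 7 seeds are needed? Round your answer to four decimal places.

0.0008

Y = number of seeds to the first success; geometric, p = 0.64.
P(Y > 7) = P(first 7 all fail) = (1−p)^7 = 0.000784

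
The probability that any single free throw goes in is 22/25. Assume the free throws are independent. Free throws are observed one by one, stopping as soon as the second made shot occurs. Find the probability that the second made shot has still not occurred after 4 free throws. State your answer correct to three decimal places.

Needing more than 4 free throws ⇔ fewer than 2 successes in the first 4. With X ~ Binomial(4, 0.88), P(Y > 4) = P(X ≤ 1).
  k=0: C(4,0)·0.88^0·0.12^4 = 0.00021
  k=1: C(4,1)·0.88^1·0.12^3 = 0.00608
P(X ≤ 1) = 0.00629

0.006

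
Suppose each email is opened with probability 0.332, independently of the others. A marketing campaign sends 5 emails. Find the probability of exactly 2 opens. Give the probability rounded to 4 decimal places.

X ~ Binomial(n=5, p=0.332).
P(X=2) = C(5,2) · p^2 · (1−p)^3
= 10 · 0.11022 · 0.29808 = 0.328553

0.3286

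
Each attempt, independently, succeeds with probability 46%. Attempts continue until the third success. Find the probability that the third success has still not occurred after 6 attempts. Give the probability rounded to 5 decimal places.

Needing more than 6 attempts ⇔ fewer than 3 successes in the first 6. With X ~ Binomial(6, 0.46), P(Y > 6) = P(X ≤ 2).
  k=0: C(6,0)·0.46^0·0.54^6 = 0.0247949
  k=1: C(6,1)·0.46^1·0.54^5 = 0.1267295
  k=2: C(6,2)·0.46^2·0.54^4 = 0.2698870
P(X ≤ 2) = 0.4214115

0.42141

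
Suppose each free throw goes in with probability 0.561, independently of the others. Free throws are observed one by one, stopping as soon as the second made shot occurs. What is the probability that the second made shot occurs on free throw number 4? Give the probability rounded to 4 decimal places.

0.1820

Y = trial on which the second success occurs; negative binomial, r=2, p=0.561.
P(Y=4) = C(3,1) · p^2 · (1−p)^2
= 3 · 0.31472 · 0.19272 = 0.181960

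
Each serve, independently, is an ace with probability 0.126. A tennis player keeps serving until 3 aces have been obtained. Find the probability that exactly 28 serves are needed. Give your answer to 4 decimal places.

0.0242

Y = trial on which the third success occurs; negative binomial, r=3, p=0.126.
P(Y=28) = C(27,2) · p^3 · (1−p)^25
= 351 · 0.0020004 · 0.034497 = 0.024222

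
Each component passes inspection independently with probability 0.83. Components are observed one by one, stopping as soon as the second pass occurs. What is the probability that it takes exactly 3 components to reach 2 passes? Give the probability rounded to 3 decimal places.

0.234

Y = trial on which the second success occurs; negative binomial, r=2, p=0.83.
P(Y=3) = C(2,1) · p^2 · (1−p)^1
= 2 · 0.6889 · 0.17 = 0.23423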